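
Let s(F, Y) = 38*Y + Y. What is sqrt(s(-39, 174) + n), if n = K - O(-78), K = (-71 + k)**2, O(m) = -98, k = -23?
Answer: 2*sqrt(3930) ≈ 125.38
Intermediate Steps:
K = 8836 (K = (-71 - 23)**2 = (-94)**2 = 8836)
s(F, Y) = 39*Y
n = 8934 (n = 8836 - 1*(-98) = 8836 + 98 = 8934)
sqrt(s(-39, 174) + n) = sqrt(39*174 + 8934) = sqrt(6786 + 8934) = sqrt(15720) = 2*sqrt(3930)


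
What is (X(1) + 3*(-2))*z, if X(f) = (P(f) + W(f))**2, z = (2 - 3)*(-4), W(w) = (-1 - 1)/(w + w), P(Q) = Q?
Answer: -24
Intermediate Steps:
W(w) = -1/w (W(w) = -2*1/(2*w) = -1/w)
z = 4 (z = -1*(-4) = 4)
X(f) = (f - 1/f)**2
(X(1) + 3*(-2))*z = ((-1 + 1**2)**2/1**2 + 3*(-2))*4 = (1*(-1 + 1)**2 - 6)*4 = (1*0**2 - 6)*4 = (1*0 - 6)*4 = (0 - 6)*4 = -6*4 = -24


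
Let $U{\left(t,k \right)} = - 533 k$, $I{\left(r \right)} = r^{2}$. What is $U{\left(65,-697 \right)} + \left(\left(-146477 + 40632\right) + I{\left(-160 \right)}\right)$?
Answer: $291256$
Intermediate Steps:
$U{\left(65,-697 \right)} + \left(\left(-146477 + 40632\right) + I{\left(-160 \right)}\right) = \left(-533\right) \left(-697\right) + \left(\left(-146477 + 40632\right) + \left(-160\right)^{2}\right) = 371501 + \left(-105845 + 25600\right) = 371501 - 80245 = 291256$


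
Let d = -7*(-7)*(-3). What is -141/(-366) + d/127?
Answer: -11965/15494 ≈ -0.77223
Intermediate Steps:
d = -147 (d = 49*(-3) = -147)
-141/(-366) + d/127 = -141/(-366) - 147/127 = -141*(-1/366) - 147*1/127 = 47/122 - 147/127 = -11965/15494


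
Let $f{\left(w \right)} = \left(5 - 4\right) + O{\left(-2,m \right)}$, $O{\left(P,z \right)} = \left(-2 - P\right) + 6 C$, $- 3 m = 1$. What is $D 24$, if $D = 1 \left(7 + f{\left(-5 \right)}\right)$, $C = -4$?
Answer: $-384$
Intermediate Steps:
$m = - \frac{1}{3}$ ($m = \left(- \frac{1}{3}\right) 1 = - \frac{1}{3} \approx -0.33333$)
$O{\left(P,z \right)} = -26 - P$ ($O{\left(P,z \right)} = \left(-2 - P\right) + 6 \left(-4\right) = \left(-2 - P\right) - 24 = -26 - P$)
$f{\left(w \right)} = -23$ ($f{\left(w \right)} = \left(5 - 4\right) - 24 = 1 + \left(-26 + 2\right) = 1 - 24 = -23$)
$D = -16$ ($D = 1 \left(7 - 23\right) = 1 \left(-16\right) = -16$)
$D 24 = \left(-16\right) 24 = -384$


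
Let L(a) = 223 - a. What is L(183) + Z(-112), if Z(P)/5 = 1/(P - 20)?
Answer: 5275/132 ≈ 39.962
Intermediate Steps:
Z(P) = 5/(-20 + P) (Z(P) = 5/(P - 20) = 5/(-20 + P))
L(183) + Z(-112) = (223 - 1*183) + 5/(-20 - 112) = (223 - 183) + 5/(-132) = 40 + 5*(-1/132) = 40 - 5/132 = 5275/132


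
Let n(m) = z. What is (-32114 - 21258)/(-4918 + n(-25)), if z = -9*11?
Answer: 53372/5017 ≈ 10.638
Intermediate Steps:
z = -99
n(m) = -99
(-32114 - 21258)/(-4918 + n(-25)) = (-32114 - 21258)/(-4918 - 99) = -53372/(-5017) = -53372*(-1/5017) = 53372/5017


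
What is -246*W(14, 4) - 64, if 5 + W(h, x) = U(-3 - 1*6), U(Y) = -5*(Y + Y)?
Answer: -20974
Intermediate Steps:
U(Y) = -10*Y
W(h, x) = 85 (W(h, x) = -5 - 10*(-3 - 1*6) = -5 - 10*(-3 - 6) = -5 - 10*(-9) = -5 + 90 = 85)
-246*W(14, 4) - 64 = -246*85 - 64 = -20910 - 64 = -20974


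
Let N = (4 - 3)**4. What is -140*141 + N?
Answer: -19739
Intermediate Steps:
N = 1 (N = 1**4 = 1)
-140*141 + N = -140*141 + 1 = -19740 + 1 = -19739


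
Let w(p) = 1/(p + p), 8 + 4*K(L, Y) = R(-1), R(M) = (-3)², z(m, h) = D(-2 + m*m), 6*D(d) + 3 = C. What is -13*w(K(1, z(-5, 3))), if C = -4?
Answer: -26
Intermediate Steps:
D(d) = -7/6 (D(d) = -½ + (⅙)*(-4) = -½ - ⅔ = -7/6)
z(m, h) = -7/6
R(M) = 9
K(L, Y) = ¼ (K(L, Y) = -2 + (¼)*9 = -2 + 9/4 = ¼)
w(p) = 1/(2*p)
-13*w(K(1, z(-5, 3))) = -13/(2*¼) = -13*4/2 = -13*2 = -26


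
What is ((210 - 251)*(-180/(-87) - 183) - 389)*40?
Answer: 8153840/29 ≈ 2.8117e+5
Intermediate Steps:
((210 - 251)*(-180/(-87) - 183) - 389)*40 = (-41*(-180*(-1/87) - 183) - 389)*40 = (-41*(60/29 - 183) - 389)*40 = (-41*(-5247/29) - 389)*40 = (215127/29 - 389)*40 = (203846/29)*40 = 8153840/29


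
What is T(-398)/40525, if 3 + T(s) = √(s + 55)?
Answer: -3/40525 + 7*I*√7/40525 ≈ -7.4028e-5 + 0.00045701*I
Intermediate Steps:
T(s) = -3 + √(55 + s) (T(s) = -3 + √(s + 55) = -3 + √(55 + s))
T(-398)/40525 = (-3 + √(55 - 398))/40525 = (-3 + √(-343))*(1/40525) = (-3 + 7*I*√7)*(1/40525) = -3/40525 + 7*I*√7/40525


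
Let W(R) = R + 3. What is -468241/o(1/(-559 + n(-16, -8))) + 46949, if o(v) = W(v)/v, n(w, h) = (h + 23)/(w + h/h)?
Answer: 79295612/1679 ≈ 47228.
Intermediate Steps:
W(R) = 3 + R
n(w, h) = (23 + h)/(1 + w) (n(w, h) = (23 + h)/(w + 1) = (23 + h)/(1 + w))
o(v) = (3 + v)/v
-468241/o(1/(-559 + n(-16, -8))) + 46949 = -468241*1/((-559 + (23 - 8)/(1 - 16))*(3 + 1/(-559 + (23 - 8)/(1 - 16)))) + 46949 = -468241*1/((-559 + 15/(-15))*(3 + 1/(-559 + 15/(-15)))) + 46949 = -468241*1/((-559 - 1/15*15)*(3 + 1/(-559 - 1/15*15))) + 46949 = -468241*1/((-559 - 1)*(3 + 1/(-559 - 1))) + 46949 = -468241*(-1/(560*(3 + 1/(-560)))) + 46949 = -468241*(-1/(560*(3 - 1/560))) + 46949 = -468241/((-560*1679/560)) + 46949 = -468241/(-1679) + 46949 = -468241*(-1/1679) + 46949 = 468241/1679 + 46949 = 79295612/1679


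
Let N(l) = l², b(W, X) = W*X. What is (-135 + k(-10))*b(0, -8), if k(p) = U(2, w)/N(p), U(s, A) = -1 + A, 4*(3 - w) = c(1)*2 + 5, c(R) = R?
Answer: 0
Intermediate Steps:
w = 5/4 (w = 3 - (1*2 + 5)/4 = 3 - (2 + 5)/4 = 3 - ¼*7 = 3 - 7/4 = 5/4 ≈ 1.2500)
k(p) = 1/(4*p²) (k(p) = (-1 + 5/4)/(p²) = 1/(4*p²))
(-135 + k(-10))*b(0, -8) = (-135 + (¼)/(-10)²)*(0*(-8)) = (-135 + (¼)*(1/100))*0 = (-135 + 1/400)*0 = -53999/400*0 = 0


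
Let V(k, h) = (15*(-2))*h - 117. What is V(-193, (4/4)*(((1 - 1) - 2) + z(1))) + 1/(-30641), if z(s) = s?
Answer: -2665768/30641 ≈ -87.000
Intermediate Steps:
V(k, h) = -117 - 30*h (V(k, h) = -30*h - 117 = -117 - 30*h)
V(-193, (4/4)*(((1 - 1) - 2) + z(1))) + 1/(-30641) = (-117 - 30*4/4*(((1 - 1) - 2) + 1)) + 1/(-30641) = (-117 - 30*4*(¼)*((0 - 2) + 1)) - 1/30641 = (-117 - 30*(-2 + 1)) - 1/30641 = (-117 - 30*(-1)) - 1/30641 = (-117 + 30) - 1/30641 = -87 - 1/30641 = -2665768/30641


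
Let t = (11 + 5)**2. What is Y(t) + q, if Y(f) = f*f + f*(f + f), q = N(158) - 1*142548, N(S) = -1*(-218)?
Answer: 54278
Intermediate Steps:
N(S) = 218
t = 256 (t = 16**2 = 256)
q = -142330 (q = 218 - 1*142548 = 218 - 142548 = -142330)
Y(f) = 3*f**2 (Y(f) = f**2 + f*(2*f) = f**2 + 2*f**2 = 3*f**2)
Y(t) + q = 3*256**2 - 142330 = 3*65536 - 142330 = 196608 - 142330 = 54278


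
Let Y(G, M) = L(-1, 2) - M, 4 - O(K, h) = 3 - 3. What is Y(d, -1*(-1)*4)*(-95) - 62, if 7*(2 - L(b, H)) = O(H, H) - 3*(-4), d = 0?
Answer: 2416/7 ≈ 345.14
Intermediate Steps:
O(K, h) = 4 (O(K, h) = 4 - (3 - 3) = 4 - 1*0 = 4 + 0 = 4)
L(b, H) = -2/7 (L(b, H) = 2 - (4 - 3*(-4))/7 = 2 - (4 + 12)/7 = 2 - ⅐*16 = 2 - 16/7 = -2/7)
Y(G, M) = -2/7 - M
Y(d, -1*(-1)*4)*(-95) - 62 = (-2/7 - (-1*(-1))*4)*(-95) - 62 = (-2/7 - 4)*(-95) - 62 = -30/7*(-95) - 62 = 2850/7 - 62 = 2416/7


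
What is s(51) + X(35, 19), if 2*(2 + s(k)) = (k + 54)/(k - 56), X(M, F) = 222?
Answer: 419/2 ≈ 209.50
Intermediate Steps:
s(k) = -2 + (54 + k)/(2*(-56 + k)) (s(k) = -2 + ((k + 54)/(k - 56))/2 = -2 + ((54 + k)/(-56 + k))/2 = -2 + (54 + k)/(2*(-56 + k)))
s(51) + X(35, 19) = (278 - 3*51)/(2*(-56 + 51)) + 222 = (½)*(278 - 153)/(-5) + 222 = (½)*(-⅕)*125 + 222 = -25/2 + 222 = 419/2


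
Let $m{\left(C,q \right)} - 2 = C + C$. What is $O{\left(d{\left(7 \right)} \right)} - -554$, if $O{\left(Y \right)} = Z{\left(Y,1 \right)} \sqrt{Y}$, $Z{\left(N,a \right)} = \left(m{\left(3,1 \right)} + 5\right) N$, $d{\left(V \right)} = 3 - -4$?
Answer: $554 + 91 \sqrt{7} \approx 794.76$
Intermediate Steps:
$m{\left(C,q \right)} = 2 + 2 C$ ($m{\left(C,q \right)} = 2 + \left(C + C\right) = 2 + 2 C$)
$d{\left(V \right)} = 7$ ($d{\left(V \right)} = 3 + 4 = 7$)
$Z{\left(N,a \right)} = 13 N$ ($Z{\left(N,a \right)} = \left(\left(2 + 2 \cdot 3\right) + 5\right) N = \left(\left(2 + 6\right) + 5\right) N = \left(8 + 5\right) N = 13 N$)
$O{\left(Y \right)} = 13 Y^{\frac{3}{2}}$ ($O{\left(Y \right)} = 13 Y \sqrt{Y} = 13 Y^{\frac{3}{2}}$)
$O{\left(d{\left(7 \right)} \right)} - -554 = 13 \cdot 7^{\frac{3}{2}} - -554 = 13 \cdot 7 \sqrt{7} + 554 = 91 \sqrt{7} + 554 = 554 + 91 \sqrt{7}$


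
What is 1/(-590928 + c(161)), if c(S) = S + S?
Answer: -1/590606 ≈ -1.6932e-6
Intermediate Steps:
c(S) = 2*S
1/(-590928 + c(161)) = 1/(-590928 + 2*161) = 1/(-590928 + 322) = 1/(-590606) = -1/590606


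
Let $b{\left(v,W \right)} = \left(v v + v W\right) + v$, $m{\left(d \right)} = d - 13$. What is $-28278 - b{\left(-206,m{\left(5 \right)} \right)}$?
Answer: $-72156$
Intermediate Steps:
$m{\left(d \right)} = -13 + d$
$b{\left(v,W \right)} = v + v^{2} + W v$ ($b{\left(v,W \right)} = \left(v^{2} + W v\right) + v = v + v^{2} + W v$)
$-28278 - b{\left(-206,m{\left(5 \right)} \right)} = -28278 - - 206 \left(1 + \left(-13 + 5\right) - 206\right) = -28278 - - 206 \left(1 - 8 - 206\right) = -28278 - \left(-206\right) \left(-213\right) = -28278 - 43878 = -72156$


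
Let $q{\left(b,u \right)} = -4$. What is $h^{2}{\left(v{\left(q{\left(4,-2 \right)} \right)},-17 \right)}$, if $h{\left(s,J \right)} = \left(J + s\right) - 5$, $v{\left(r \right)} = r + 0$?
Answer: $676$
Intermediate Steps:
$v{\left(r \right)} = r$
$h{\left(s,J \right)} = -5 + J + s$
$h^{2}{\left(v{\left(q{\left(4,-2 \right)} \right)},-17 \right)} = \left(-5 - 17 - 4\right)^{2} = \left(-26\right)^{2} = 676$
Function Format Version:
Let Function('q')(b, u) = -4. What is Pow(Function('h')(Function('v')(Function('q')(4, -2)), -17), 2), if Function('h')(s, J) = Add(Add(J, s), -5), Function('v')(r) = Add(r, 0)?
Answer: 676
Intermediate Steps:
Function('v')(r) = r
Function('h')(s, J) = Add(-5, J, s)
Pow(Function('h')(Function('v')(Function('q')(4, -2)), -17), 2) = Pow(Add(-5, -17, -4), 2) = Pow(-26, 2) = 676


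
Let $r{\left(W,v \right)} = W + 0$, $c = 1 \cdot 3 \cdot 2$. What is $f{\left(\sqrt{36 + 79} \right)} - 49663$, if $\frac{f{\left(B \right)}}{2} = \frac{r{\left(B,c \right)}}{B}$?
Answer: $-49661$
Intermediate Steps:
$c = 6$ ($c = 1 \cdot 6 = 6$)
$r{\left(W,v \right)} = W$
$f{\left(B \right)} = 2$ ($f{\left(B \right)} = 2 \frac{B}{B} = 2 \cdot 1 = 2$)
$f{\left(\sqrt{36 + 79} \right)} - 49663 = 2 - 49663 = -49661$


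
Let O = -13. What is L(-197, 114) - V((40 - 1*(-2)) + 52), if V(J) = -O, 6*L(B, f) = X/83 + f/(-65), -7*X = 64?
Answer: -1508032/113295 ≈ -13.311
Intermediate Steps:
X = -64/7 (X = -1/7*64 = -64/7 ≈ -9.1429)
L(B, f) = -32/1743 - f/390 (L(B, f) = (-64/7/83 + f/(-65))/6 = (-64/7*1/83 + f*(-1/65))/6 = (-64/581 - f/65)/6 = -32/1743 - f/390)
V(J) = 13 (V(J) = -1*(-13) = 13)
L(-197, 114) - V((40 - 1*(-2)) + 52) = (-32/1743 - 1/390*114) - 1*13 = (-32/1743 - 19/65) - 13 = -35197/113295 - 13 = -1508032/113295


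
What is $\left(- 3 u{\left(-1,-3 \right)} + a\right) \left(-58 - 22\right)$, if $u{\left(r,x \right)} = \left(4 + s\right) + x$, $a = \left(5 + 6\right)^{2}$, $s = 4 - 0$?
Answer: $-8480$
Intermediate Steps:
$s = 4$ ($s = 4 + 0 = 4$)
$a = 121$ ($a = 11^{2} = 121$)
$u{\left(r,x \right)} = 8 + x$ ($u{\left(r,x \right)} = \left(4 + 4\right) + x = 8 + x$)
$\left(- 3 u{\left(-1,-3 \right)} + a\right) \left(-58 - 22\right) = \left(- 3 \left(8 - 3\right) + 121\right) \left(-58 - 22\right) = \left(\left(-3\right) 5 + 121\right) \left(-80\right) = \left(-15 + 121\right) \left(-80\right) = 106 \left(-80\right) = -8480$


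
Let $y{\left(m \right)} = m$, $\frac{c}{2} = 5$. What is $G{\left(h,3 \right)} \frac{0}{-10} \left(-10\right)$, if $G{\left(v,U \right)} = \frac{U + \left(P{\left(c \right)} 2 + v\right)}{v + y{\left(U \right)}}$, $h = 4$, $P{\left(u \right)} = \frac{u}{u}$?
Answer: $0$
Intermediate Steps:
$c = 10$ ($c = 2 \cdot 5 = 10$)
$P{\left(u \right)} = 1$
$G{\left(v,U \right)} = \frac{2 + U + v}{U + v}$ ($G{\left(v,U \right)} = \frac{U + \left(1 \cdot 2 + v\right)}{v + U} = \frac{U + \left(2 + v\right)}{U + v} = \frac{2 + U + v}{U + v}$)
$G{\left(h,3 \right)} \frac{0}{-10} \left(-10\right) = \frac{2 + 3 + 4}{3 + 4} \frac{0}{-10} \left(-10\right) = \frac{1}{7} \cdot 9 \cdot 0 \left(- \frac{1}{10}\right) \left(-10\right) = \frac{1}{7} \cdot 9 \cdot 0 \left(-10\right) = \frac{9}{7} \cdot 0 \left(-10\right) = 0 \left(-10\right) = 0$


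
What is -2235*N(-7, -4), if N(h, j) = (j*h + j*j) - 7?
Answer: -82695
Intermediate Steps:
N(h, j) = -7 + j² + h*j (N(h, j) = (h*j + j²) - 7 = (j² + h*j) - 7 = -7 + j² + h*j)
-2235*N(-7, -4) = -2235*(-7 + (-4)² - 7*(-4)) = -2235*(-7 + 16 + 28) = -2235*37 = -82695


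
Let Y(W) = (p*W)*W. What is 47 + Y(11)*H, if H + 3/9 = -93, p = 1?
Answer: -33739/3 ≈ -11246.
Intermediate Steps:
H = -280/3 (H = -⅓ - 93 = -280/3 ≈ -93.333)
Y(W) = W² (Y(W) = (1*W)*W = W*W = W²)
47 + Y(11)*H = 47 + 11²*(-280/3) = 47 + 121*(-280/3) = 47 - 33880/3 = -33739/3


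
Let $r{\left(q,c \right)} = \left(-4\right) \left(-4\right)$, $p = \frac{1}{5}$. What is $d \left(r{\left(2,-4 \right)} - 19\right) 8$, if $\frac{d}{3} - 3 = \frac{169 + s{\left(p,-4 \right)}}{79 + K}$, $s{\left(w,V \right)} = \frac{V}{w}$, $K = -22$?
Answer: $- \frac{7680}{19} \approx -404.21$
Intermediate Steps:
$p = \frac{1}{5} \approx 0.2$
$r{\left(q,c \right)} = 16$
$d = \frac{320}{19}$ ($d = 9 + 3 \frac{169 - 4 \frac{1}{\frac{1}{5}}}{79 - 22} = 9 + 3 \frac{169 - 20}{57} = 9 + 3 \left(169 - 20\right) \frac{1}{57} = 9 + 3 \cdot 149 \cdot \frac{1}{57} = 9 + 3 \cdot \frac{149}{57} = 9 + \frac{149}{19} = \frac{320}{19} \approx 16.842$)
$d \left(r{\left(2,-4 \right)} - 19\right) 8 = \frac{320 \left(16 - 19\right) 8}{19} = \frac{320 \left(\left(-3\right) 8\right)}{19} = \frac{320}{19} \left(-24\right) = - \frac{7680}{19}$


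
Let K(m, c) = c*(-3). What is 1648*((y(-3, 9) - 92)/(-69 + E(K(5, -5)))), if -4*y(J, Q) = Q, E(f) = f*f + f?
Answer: -155324/171 ≈ -908.33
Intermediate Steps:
K(m, c) = -3*c
E(f) = f + f² (E(f) = f² + f = f + f²)
y(J, Q) = -Q/4
1648*((y(-3, 9) - 92)/(-69 + E(K(5, -5)))) = 1648*((-¼*9 - 92)/(-69 + (-3*(-5))*(1 - 3*(-5)))) = 1648*((-9/4 - 92)/(-69 + 15*(1 + 15))) = 1648*(-377/(4*(-69 + 15*16))) = 1648*(-377/(4*(-69 + 240))) = 1648*(-377/4/171) = 1648*(-377/4*1/171) = 1648*(-377/684) = -155324/171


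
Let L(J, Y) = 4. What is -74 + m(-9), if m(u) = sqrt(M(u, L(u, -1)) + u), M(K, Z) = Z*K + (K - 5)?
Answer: -74 + I*sqrt(59) ≈ -74.0 + 7.6811*I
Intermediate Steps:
M(K, Z) = -5 + K + K*Z (M(K, Z) = K*Z + (-5 + K) = -5 + K + K*Z)
m(u) = sqrt(-5 + 6*u) (m(u) = sqrt((-5 + u + u*4) + u) = sqrt((-5 + u + 4*u) + u) = sqrt((-5 + 5*u) + u) = sqrt(-5 + 6*u))
-74 + m(-9) = -74 + sqrt(-5 + 6*(-9)) = -74 + sqrt(-5 - 54) = -74 + sqrt(-59) = -74 + I*sqrt(59)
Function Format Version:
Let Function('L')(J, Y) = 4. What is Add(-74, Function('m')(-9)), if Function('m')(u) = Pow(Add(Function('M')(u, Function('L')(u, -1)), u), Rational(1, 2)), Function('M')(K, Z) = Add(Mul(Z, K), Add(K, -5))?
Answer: Add(-74, Mul(I, Pow(59, Rational(1, 2)))) ≈ Add(-74.000, Mul(7.6811, I))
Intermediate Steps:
Function('M')(K, Z) = Add(-5, K, Mul(K, Z)) (Function('M')(K, Z) = Add(Mul(K, Z), Add(-5, K)) = Add(-5, K, Mul(K, Z)))
Function('m')(u) = Pow(Add(-5, Mul(6, u)), Rational(1, 2)) (Function('m')(u) = Pow(Add(Add(-5, u, Mul(u, 4)), u), Rational(1, 2)) = Pow(Add(Add(-5, u, Mul(4, u)), u), Rational(1, 2)) = Pow(Add(Add(-5, Mul(5, u)), u), Rational(1, 2)) = Pow(Add(-5, Mul(6, u)), Rational(1, 2)))
Add(-74, Function('m')(-9)) = Add(-74, Pow(Add(-5, Mul(6, -9)), Rational(1, 2))) = Add(-74, Pow(Add(-5, -54), Rational(1, 2))) = Add(-74, Pow(-59, Rational(1, 2))) = Add(-74, Mul(I, Pow(59, Rational(1, 2))))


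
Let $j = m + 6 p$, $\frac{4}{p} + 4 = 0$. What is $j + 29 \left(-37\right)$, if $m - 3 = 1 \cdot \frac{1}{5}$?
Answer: $- \frac{5379}{5} \approx -1075.8$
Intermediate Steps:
$p = -1$ ($p = \frac{4}{-4 + 0} = \frac{4}{-4} = 4 \left(- \frac{1}{4}\right) = -1$)
$m = \frac{16}{5}$ ($m = 3 + 1 \cdot \frac{1}{5} = 3 + \frac{1}{5} = \frac{16}{5} \approx 3.2$)
$j = - \frac{14}{5}$ ($j = \frac{16}{5} + 6 \left(-1\right) = \frac{16}{5} - 6 = - \frac{14}{5} \approx -2.8$)
$j + 29 \left(-37\right) = - \frac{14}{5} + 29 \left(-37\right) = - \frac{14}{5} - 1073 = - \frac{5379}{5}$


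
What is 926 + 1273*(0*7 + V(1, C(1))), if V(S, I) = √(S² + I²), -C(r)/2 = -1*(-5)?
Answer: 926 + 1273*√101 ≈ 13719.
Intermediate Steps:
C(r) = -10 (C(r) = -(-2)*(-5) = -2*5 = -10)
V(S, I) = √(I² + S²)
926 + 1273*(0*7 + V(1, C(1))) = 926 + 1273*(0*7 + √((-10)² + 1²)) = 926 + 1273*(0 + √(100 + 1)) = 926 + 1273*(0 + √101) = 926 + 1273*√101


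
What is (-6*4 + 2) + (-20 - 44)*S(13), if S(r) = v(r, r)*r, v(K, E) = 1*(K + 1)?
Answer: -11670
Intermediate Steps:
v(K, E) = 1 + K (v(K, E) = 1*(1 + K) = 1 + K)
S(r) = r*(1 + r) (S(r) = (1 + r)*r = r*(1 + r))
(-6*4 + 2) + (-20 - 44)*S(13) = (-6*4 + 2) + (-20 - 44)*(13*(1 + 13)) = (-24 + 2) - 832*14 = -22 - 64*182 = -22 - 11648 = -11670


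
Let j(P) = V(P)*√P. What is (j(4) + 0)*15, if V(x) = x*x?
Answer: 480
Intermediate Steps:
V(x) = x²
j(P) = P^(5/2) (j(P) = P²*√P = P^(5/2))
(j(4) + 0)*15 = (4^(5/2) + 0)*15 = (32 + 0)*15 = 32*15 = 480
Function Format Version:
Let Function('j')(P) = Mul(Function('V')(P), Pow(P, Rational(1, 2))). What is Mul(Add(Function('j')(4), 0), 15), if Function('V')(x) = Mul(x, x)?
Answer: 480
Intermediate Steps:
Function('V')(x) = Pow(x, 2)
Function('j')(P) = Pow(P, Rational(5, 2)) (Function('j')(P) = Mul(Pow(P, 2), Pow(P, Rational(1, 2))) = Pow(P, Rational(5, 2)))
Mul(Add(Function('j')(4), 0), 15) = Mul(Add(Pow(4, Rational(5, 2)), 0), 15) = Mul(Add(32, 0), 15) = Mul(32, 15) = 480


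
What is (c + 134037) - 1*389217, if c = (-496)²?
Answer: -9164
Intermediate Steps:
c = 246016
(c + 134037) - 1*389217 = (246016 + 134037) - 1*389217 = 380053 - 389217 = -9164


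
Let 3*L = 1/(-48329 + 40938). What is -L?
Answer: 1/22173 ≈ 4.5100e-5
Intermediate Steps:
L = -1/22173 (L = 1/(3*(-48329 + 40938)) = (1/3)/(-7391) = (1/3)*(-1/7391) = -1/22173 ≈ -4.5100e-5)
-L = -1*(-1/22173) = 1/22173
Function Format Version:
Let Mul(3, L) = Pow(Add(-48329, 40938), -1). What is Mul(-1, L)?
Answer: Rational(1, 22173) ≈ 4.5100e-5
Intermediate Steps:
L = Rational(-1, 22173) (L = Mul(Rational(1, 3), Pow(Add(-48329, 40938), -1)) = Mul(Rational(1, 3), Pow(-7391, -1)) = Mul(Rational(1, 3), Rational(-1, 7391)) = Rational(-1, 22173) ≈ -4.5100e-5)
Mul(-1, L) = Mul(-1, Rational(-1, 22173)) = Rational(1, 22173)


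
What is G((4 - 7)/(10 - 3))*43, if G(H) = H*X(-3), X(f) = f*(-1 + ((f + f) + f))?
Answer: -3870/7 ≈ -552.86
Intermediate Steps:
X(f) = f*(-1 + 3*f) (X(f) = f*(-1 + (2*f + f)) = f*(-1 + 3*f))
G(H) = 30*H (G(H) = H*(-3*(-1 + 3*(-3))) = H*(-3*(-1 - 9)) = H*(-3*(-10)) = H*30 = 30*H)
G((4 - 7)/(10 - 3))*43 = (30*((4 - 7)/(10 - 3)))*43 = (30*(-3/7))*43 = -90/7*43 = -3870/7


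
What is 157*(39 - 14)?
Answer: 3925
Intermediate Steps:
157*(39 - 14) = 157*25 = 3925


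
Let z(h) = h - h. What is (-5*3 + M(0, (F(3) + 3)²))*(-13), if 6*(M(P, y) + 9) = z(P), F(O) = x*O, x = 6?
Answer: 312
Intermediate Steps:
z(h) = 0
F(O) = 6*O
M(P, y) = -9 (M(P, y) = -9 + (⅙)*0 = -9 + 0 = -9)
(-5*3 + M(0, (F(3) + 3)²))*(-13) = (-5*3 - 9)*(-13) = (-15 - 9)*(-13) = -24*(-13) = 312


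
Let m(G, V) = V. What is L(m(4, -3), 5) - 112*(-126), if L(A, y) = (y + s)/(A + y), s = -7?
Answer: 14111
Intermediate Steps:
L(A, y) = (-7 + y)/(A + y) (L(A, y) = (y - 7)/(A + y) = (-7 + y)/(A + y))
L(m(4, -3), 5) - 112*(-126) = (-7 + 5)/(-3 + 5) - 112*(-126) = -2/2 + 14112 = (1/2)*(-2) + 14112 = -1 + 14112 = 14111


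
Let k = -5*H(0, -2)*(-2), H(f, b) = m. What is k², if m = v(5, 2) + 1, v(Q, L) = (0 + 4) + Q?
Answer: 10000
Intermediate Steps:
v(Q, L) = 4 + Q
m = 10 (m = (4 + 5) + 1 = 9 + 1 = 10)
H(f, b) = 10
k = 100 (k = -5*10*(-2) = -50*(-2) = 100)
k² = 100² = 10000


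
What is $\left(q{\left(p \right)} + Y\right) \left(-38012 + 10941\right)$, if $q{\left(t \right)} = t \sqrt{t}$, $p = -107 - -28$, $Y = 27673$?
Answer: $-749135783 + 2138609 i \sqrt{79} \approx -7.4914 \cdot 10^{8} + 1.9008 \cdot 10^{7} i$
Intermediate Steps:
$p = -79$ ($p = -107 + 28 = -79$)
$q{\left(t \right)} = t^{\frac{3}{2}}$
$\left(q{\left(p \right)} + Y\right) \left(-38012 + 10941\right) = \left(\left(-79\right)^{\frac{3}{2}} + 27673\right) \left(-38012 + 10941\right) = \left(- 79 i \sqrt{79} + 27673\right) \left(-27071\right) = \left(27673 - 79 i \sqrt{79}\right) \left(-27071\right) = -749135783 + 2138609 i \sqrt{79}$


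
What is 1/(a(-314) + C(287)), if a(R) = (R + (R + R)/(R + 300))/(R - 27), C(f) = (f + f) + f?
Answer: 2387/2057091 ≈ 0.0011604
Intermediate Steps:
C(f) = 3*f (C(f) = 2*f + f = 3*f)
a(R) = (R + 2*R/(300 + R))/(-27 + R) (a(R) = (R + (2*R)/(300 + R))/(-27 + R) = (R + 2*R/(300 + R))/(-27 + R))
1/(a(-314) + C(287)) = 1/(-314*(302 - 314)/(-8100 + (-314)² + 273*(-314)) + 3*287) = 1/(-314*(-12)/(-8100 + 98596 - 85722) + 861) = 1/(-314*(-12)/4774 + 861) = 1/(-314*1/4774*(-12) + 861) = 1/(1884/2387 + 861) = 1/(2057091/2387) = 2387/2057091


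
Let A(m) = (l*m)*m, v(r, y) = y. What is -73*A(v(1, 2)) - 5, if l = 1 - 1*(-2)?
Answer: -881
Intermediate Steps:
l = 3 (l = 1 + 2 = 3)
A(m) = 3*m² (A(m) = (3*m)*m = 3*m²)
-73*A(v(1, 2)) - 5 = -219*2² - 5 = -219*4 - 5 = -73*12 - 5 = -876 - 5 = -881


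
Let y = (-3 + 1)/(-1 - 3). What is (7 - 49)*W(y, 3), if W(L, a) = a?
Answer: -126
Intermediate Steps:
y = ½ (y = -2/(-4) = -2*(-¼) = ½ ≈ 0.50000)
(7 - 49)*W(y, 3) = (7 - 49)*3 = -42*3 = -126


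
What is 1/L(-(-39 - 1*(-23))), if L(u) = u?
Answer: 1/16 ≈ 0.062500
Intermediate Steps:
1/L(-(-39 - 1*(-23))) = 1/(-(-39 - 1*(-23))) = 1/(-(-39 + 23)) = 1/(-1*(-16)) = 1/16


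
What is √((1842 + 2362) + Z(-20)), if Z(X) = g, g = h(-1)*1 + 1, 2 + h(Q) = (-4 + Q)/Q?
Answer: 4*√263 ≈ 64.869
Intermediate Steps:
h(Q) = -2 + (-4 + Q)/Q
g = 4 (g = ((-4 - 1*(-1))/(-1))*1 + 1 = -(-4 + 1)*1 + 1 = -1*(-3)*1 + 1 = 3*1 + 1 = 3 + 1 = 4)
Z(X) = 4
√((1842 + 2362) + Z(-20)) = √((1842 + 2362) + 4) = √(4204 + 4) = √4208 = 4*√263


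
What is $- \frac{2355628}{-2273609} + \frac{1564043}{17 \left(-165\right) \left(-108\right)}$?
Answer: $\frac{4269636187507}{688767110460} \approx 6.199$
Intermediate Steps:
$- \frac{2355628}{-2273609} + \frac{1564043}{17 \left(-165\right) \left(-108\right)} = \left(-2355628\right) \left(- \frac{1}{2273609}\right) + \frac{1564043}{\left(-2805\right) \left(-108\right)} = \frac{2355628}{2273609} + \frac{1564043}{302940} = \frac{4269636187507}{688767110460}$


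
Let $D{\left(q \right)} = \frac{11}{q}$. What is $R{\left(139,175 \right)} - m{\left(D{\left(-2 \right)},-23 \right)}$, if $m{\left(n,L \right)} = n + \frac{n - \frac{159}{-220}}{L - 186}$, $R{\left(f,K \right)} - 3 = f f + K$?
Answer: $\frac{896815859}{45980} \approx 19504.0$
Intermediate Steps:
$R{\left(f,K \right)} = 3 + K + f^{2}$ ($R{\left(f,K \right)} = 3 + \left(f f + K\right) = 3 + \left(f^{2} + K\right) = 3 + \left(K + f^{2}\right) = 3 + K + f^{2}$)
$m{\left(n,L \right)} = n + \frac{\frac{159}{220} + n}{-186 + L}$ ($m{\left(n,L \right)} = n + \frac{n - - \frac{159}{220}}{-186 + L} = n + \frac{n + \frac{159}{220}}{-186 + L} = n + \frac{\frac{159}{220} + n}{-186 + L}$)
$R{\left(139,175 \right)} - m{\left(D{\left(-2 \right)},-23 \right)} = \left(3 + 175 + 139^{2}\right) - \frac{\frac{159}{220} - 185 \frac{11}{-2} - 23 \frac{11}{-2}}{-186 - 23} = \left(3 + 175 + 19321\right) - \frac{\frac{159}{220} - 185 \cdot 11 \left(- \frac{1}{2}\right) - 23 \cdot 11 \left(- \frac{1}{2}\right)}{-209} = 19499 - - \frac{\frac{159}{220} - - \frac{2035}{2} - - \frac{253}{2}}{209} = 19499 - - \frac{\frac{159}{220} + \frac{2035}{2} + \frac{253}{2}}{209} = 19499 - \left(- \frac{1}{209}\right) \frac{251839}{220} = 19499 - - \frac{251839}{45980} = 19499 + \frac{251839}{45980} = \frac{896815859}{45980}$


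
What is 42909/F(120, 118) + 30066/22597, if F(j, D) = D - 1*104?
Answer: 970035597/316358 ≈ 3066.3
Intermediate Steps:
F(j, D) = -104 + D (F(j, D) = D - 104 = -104 + D)
42909/F(120, 118) + 30066/22597 = 42909/(-104 + 118) + 30066/22597 = 42909/14 + 30066*(1/22597) = 42909*(1/14) + 30066/22597 = 42909/14 + 30066/22597 = 970035597/316358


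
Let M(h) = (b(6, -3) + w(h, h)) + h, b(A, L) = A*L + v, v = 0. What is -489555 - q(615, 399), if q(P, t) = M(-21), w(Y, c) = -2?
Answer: -489514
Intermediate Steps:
b(A, L) = A*L (b(A, L) = A*L + 0 = A*L)
M(h) = -20 + h (M(h) = (6*(-3) - 2) + h = (-18 - 2) + h = -20 + h)
q(P, t) = -41 (q(P, t) = -20 - 21 = -41)
-489555 - q(615, 399) = -489555 - 1*(-41) = -489555 + 41 = -489514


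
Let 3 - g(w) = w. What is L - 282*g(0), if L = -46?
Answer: -892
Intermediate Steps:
g(w) = 3 - w
L - 282*g(0) = -46 - 282*(3 - 1*0) = -46 - 282*(3 + 0) = -46 - 282*3 = -46 - 846 = -892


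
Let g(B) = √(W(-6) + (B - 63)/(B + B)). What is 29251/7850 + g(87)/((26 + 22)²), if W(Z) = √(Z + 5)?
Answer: 29251/7850 + √(116 + 841*I)/66816 ≈ 3.7266 + 0.00028651*I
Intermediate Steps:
W(Z) = √(5 + Z)
g(B) = √(I + (-63 + B)/(2*B)) (g(B) = √(√(5 - 6) + (B - 63)/(B + B)) = √(√(-1) + (-63 + B)/((2*B))) = √(I + (-63 + B)*(1/(2*B))) = √(I + (-63 + B)/(2*B)))
29251/7850 + g(87)/((26 + 22)²) = 29251/7850 + (√(2 - 126/87 + 4*I)/2)/((26 + 22)²) = 29251*(1/7850) + (√(2 - 126*1/87 + 4*I)/2)/(48²) = 29251/7850 + (√(2 - 42/29 + 4*I)/2)/2304 = 29251/7850 + (√(16/29 + 4*I)/2)*(1/2304) = 29251/7850 + √(16/29 + 4*I)/4608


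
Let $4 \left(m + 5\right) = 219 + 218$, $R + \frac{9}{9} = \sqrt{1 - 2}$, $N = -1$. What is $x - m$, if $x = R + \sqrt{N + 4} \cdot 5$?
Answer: $- \frac{421}{4} + i + 5 \sqrt{3} \approx -96.59 + 1.0 i$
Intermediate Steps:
$R = -1 + i$ ($R = -1 + \sqrt{1 - 2} = -1 + \sqrt{-1} = -1 + i \approx -1.0 + 1.0 i$)
$x = -1 + i + 5 \sqrt{3}$ ($x = \left(-1 + i\right) + \sqrt{-1 + 4} \cdot 5 = \left(-1 + i\right) + \sqrt{3} \cdot 5 = \left(-1 + i\right) + 5 \sqrt{3} = -1 + i + 5 \sqrt{3} \approx 7.6603 + 1.0 i$)
$m = \frac{417}{4}$ ($m = -5 + \frac{219 + 218}{4} = -5 + \frac{1}{4} \cdot 437 = -5 + \frac{437}{4} = \frac{417}{4} \approx 104.25$)
$x - m = \left(-1 + i + 5 \sqrt{3}\right) - \frac{417}{4} = - \frac{421}{4} + i + 5 \sqrt{3}$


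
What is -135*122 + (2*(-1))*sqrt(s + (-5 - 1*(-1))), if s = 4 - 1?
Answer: -16470 - 2*I ≈ -16470.0 - 2.0*I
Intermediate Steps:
s = 3
-135*122 + (2*(-1))*sqrt(s + (-5 - 1*(-1))) = -135*122 + (2*(-1))*sqrt(3 + (-5 - 1*(-1))) = -16470 - 2*sqrt(3 + (-5 + 1)) = -16470 - 2*sqrt(3 - 4) = -16470 - 2*I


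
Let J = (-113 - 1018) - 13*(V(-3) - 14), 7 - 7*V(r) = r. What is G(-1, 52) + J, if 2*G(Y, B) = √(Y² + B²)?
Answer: -6773/7 + √2705/2 ≈ -941.57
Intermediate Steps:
G(Y, B) = √(B² + Y²)/2 (G(Y, B) = √(Y² + B²)/2 = √(B² + Y²)/2)
V(r) = 1 - r/7
J = -6773/7 (J = (-113 - 1018) - 13*((1 - ⅐*(-3)) - 14) = -1131 - 13*((1 + 3/7) - 14) = -1131 - 13*(10/7 - 14) = -1131 - 13*(-88/7) = -1131 + 1144/7 = -6773/7 ≈ -967.57)
G(-1, 52) + J = √(52² + (-1)²)/2 - 6773/7 = √(2704 + 1)/2 - 6773/7 = √2705/2 - 6773/7 = -6773/7 + √2705/2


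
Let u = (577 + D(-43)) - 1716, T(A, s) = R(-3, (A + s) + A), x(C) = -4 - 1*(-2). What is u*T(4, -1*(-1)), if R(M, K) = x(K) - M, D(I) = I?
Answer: -1182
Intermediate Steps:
x(C) = -2 (x(C) = -4 + 2 = -2)
R(M, K) = -2 - M
T(A, s) = 1 (T(A, s) = -2 - 1*(-3) = -2 + 3 = 1)
u = -1182 (u = (577 - 43) - 1716 = 534 - 1716 = -1182)
u*T(4, -1*(-1)) = -1182*1 = -1182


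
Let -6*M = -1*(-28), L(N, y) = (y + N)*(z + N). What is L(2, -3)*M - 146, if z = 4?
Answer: -118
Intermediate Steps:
L(N, y) = (4 + N)*(N + y) (L(N, y) = (y + N)*(4 + N) = (N + y)*(4 + N) = (4 + N)*(N + y))
M = -14/3 (M = -(-1)*(-28)/6 = -⅙*28 = -14/3 ≈ -4.6667)
L(2, -3)*M - 146 = (2² + 4*2 + 4*(-3) + 2*(-3))*(-14/3) - 146 = (4 + 8 - 12 - 6)*(-14/3) - 146 = -6*(-14/3) - 146 = 28 - 146 = -118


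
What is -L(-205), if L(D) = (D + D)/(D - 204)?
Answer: -410/409 ≈ -1.0024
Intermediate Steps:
L(D) = 2*D/(-204 + D) (L(D) = (2*D)/(-204 + D) = 2*D/(-204 + D))
-L(-205) = -2*(-205)/(-204 - 205) = -2*(-205)/(-409) = -2*(-205)*(-1)/409 = -1*410/409 = -410/409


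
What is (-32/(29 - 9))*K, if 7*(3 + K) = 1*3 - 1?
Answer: 152/35 ≈ 4.3429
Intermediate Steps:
K = -19/7 (K = -3 + (1*3 - 1)/7 = -3 + (3 - 1)/7 = -3 + (⅐)*2 = -3 + 2/7 = -19/7 ≈ -2.7143)
(-32/(29 - 9))*K = -32/(29 - 9)*(-19/7) = -32/20*(-19/7) = -32*1/20*(-19/7) = -8/5*(-19/7) = 152/35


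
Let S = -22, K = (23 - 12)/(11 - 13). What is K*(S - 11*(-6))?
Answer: -242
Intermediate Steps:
K = -11/2 (K = 11/(-2) = 11*(-½) = -11/2 ≈ -5.5000)
K*(S - 11*(-6)) = -11*(-22 - 11*(-6))/2 = -11*(-22 + 66)/2 = -11/2*44 = -242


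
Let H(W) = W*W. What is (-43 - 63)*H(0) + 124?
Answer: 124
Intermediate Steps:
H(W) = W²
(-43 - 63)*H(0) + 124 = (-43 - 63)*0² + 124 = -106*0 + 124 = 0 + 124 = 124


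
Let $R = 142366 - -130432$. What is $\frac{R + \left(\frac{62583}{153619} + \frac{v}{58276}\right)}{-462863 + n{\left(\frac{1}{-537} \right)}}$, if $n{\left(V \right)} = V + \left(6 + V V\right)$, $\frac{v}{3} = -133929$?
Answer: $- \frac{704229306109880453523}{1194895918339046189036} \approx -0.58937$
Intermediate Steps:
$v = -401787$ ($v = 3 \left(-133929\right) = -401787$)
$R = 272798$ ($R = 142366 + 130432 = 272798$)
$n{\left(V \right)} = 6 + V + V^{2}$ ($n{\left(V \right)} = V + \left(6 + V^{2}\right) = 6 + V + V^{2}$)
$\frac{R + \left(\frac{62583}{153619} + \frac{v}{58276}\right)}{-462863 + n{\left(\frac{1}{-537} \right)}} = \frac{272798 + \left(\frac{62583}{153619} - \frac{401787}{58276}\right)}{-462863 + \left(6 + \frac{1}{-537} + \left(\frac{1}{-537}\right)^{2}\right)} = \frac{272798 + \left(62583 \cdot \frac{1}{153619} - \frac{401787}{58276}\right)}{-462863 + \left(6 - \frac{1}{537} + \left(- \frac{1}{537}\right)^{2}\right)} = \frac{272798 + \left(\frac{62583}{153619} - \frac{401787}{58276}\right)}{-462863 + \left(6 - \frac{1}{537} + \frac{1}{288369}\right)} = \frac{272798 - \frac{58075030245}{8952300844}}{-462863 + \frac{1729678}{288369}} = \frac{2442111690611267}{8952300844 \left(- \frac{133473610769}{288369}\right)} = \frac{2442111690611267}{8952300844} \left(- \frac{288369}{133473610769}\right) = - \frac{704229306109880453523}{1194895918339046189036}$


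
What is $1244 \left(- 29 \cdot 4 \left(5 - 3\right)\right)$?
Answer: $-288608$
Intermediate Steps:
$1244 \left(- 29 \cdot 4 \left(5 - 3\right)\right) = 1244 \left(- 29 \cdot 4 \cdot 2\right) = 1244 \left(\left(-29\right) 8\right) = 1244 \left(-232\right) = -288608$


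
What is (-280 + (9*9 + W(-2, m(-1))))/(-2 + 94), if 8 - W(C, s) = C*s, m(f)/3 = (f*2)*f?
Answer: -179/92 ≈ -1.9457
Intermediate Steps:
m(f) = 6*f**2 (m(f) = 3*((f*2)*f) = 3*((2*f)*f) = 3*(2*f**2) = 6*f**2)
W(C, s) = 8 - C*s
(-280 + (9*9 + W(-2, m(-1))))/(-2 + 94) = (-280 + (9*9 + (8 - 1*(-2)*6*(-1)**2)))/(-2 + 94) = (-280 + (81 + (8 - 1*(-2)*6*1)))/92 = (-280 + (81 + (8 - 1*(-2)*6)))*(1/92) = (-280 + (81 + (8 + 12)))*(1/92) = (-280 + (81 + 20))*(1/92) = (-280 + 101)*(1/92) = -179*1/92 = -179/92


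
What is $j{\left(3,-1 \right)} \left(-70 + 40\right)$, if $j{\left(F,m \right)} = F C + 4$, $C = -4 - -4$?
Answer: $-120$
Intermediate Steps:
$C = 0$ ($C = -4 + 4 = 0$)
$j{\left(F,m \right)} = 4$ ($j{\left(F,m \right)} = F 0 + 4 = 0 + 4 = 4$)
$j{\left(3,-1 \right)} \left(-70 + 40\right) = 4 \left(-70 + 40\right) = 4 \left(-30\right) = -120$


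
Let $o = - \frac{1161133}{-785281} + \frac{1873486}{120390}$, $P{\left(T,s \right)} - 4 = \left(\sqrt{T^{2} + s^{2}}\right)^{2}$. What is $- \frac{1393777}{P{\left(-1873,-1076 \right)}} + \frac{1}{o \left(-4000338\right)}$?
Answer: $- \frac{29353817603938461677491}{98266964526193215440652} \approx -0.29872$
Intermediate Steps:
$P{\left(T,s \right)} = 4 + T^{2} + s^{2}$ ($P{\left(T,s \right)} = 4 + \left(\sqrt{T^{2} + s^{2}}\right)^{2} = 4 + \left(T^{2} + s^{2}\right) = 4 + T^{2} + s^{2}$)
$o = \frac{805500880718}{47269989795}$ ($o = \left(-1161133\right) \left(- \frac{1}{785281}\right) + 1873486 \cdot \frac{1}{120390} = \frac{1161133}{785281} + \frac{936743}{60195} = \frac{805500880718}{47269989795} \approx 17.04$)
$- \frac{1393777}{P{\left(-1873,-1076 \right)}} + \frac{1}{o \left(-4000338\right)} = - \frac{1393777}{4 + \left(-1873\right)^{2} + \left(-1076\right)^{2}} + \frac{1}{\frac{805500880718}{47269989795} \left(-4000338\right)} = - \frac{1393777}{4 + 3508129 + 1157776} + \frac{47269989795}{805500880718} \left(- \frac{1}{4000338}\right) = - \frac{1393777}{4665909} - \frac{926862545}{63181878081758484} = - \frac{29353817603938461677491}{98266964526193215440652}$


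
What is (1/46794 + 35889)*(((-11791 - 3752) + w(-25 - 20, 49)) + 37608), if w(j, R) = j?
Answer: 6163360811890/7799 ≈ 7.9028e+8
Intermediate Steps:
(1/46794 + 35889)*(((-11791 - 3752) + w(-25 - 20, 49)) + 37608) = (1/46794 + 35889)*(((-11791 - 3752) + (-25 - 20)) + 37608) = (1/46794 + 35889)*((-15543 - 45) + 37608) = 1679389867*(-15588 + 37608)/46794 = (1679389867/46794)*22020 = 6163360811890/7799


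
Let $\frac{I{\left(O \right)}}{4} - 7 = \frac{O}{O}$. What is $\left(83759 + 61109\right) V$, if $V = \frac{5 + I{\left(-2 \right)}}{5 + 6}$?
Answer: $\frac{5360116}{11} \approx 4.8728 \cdot 10^{5}$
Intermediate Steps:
$I{\left(O \right)} = 32$ ($I{\left(O \right)} = 28 + 4 \frac{O}{O} = 28 + 4 \cdot 1 = 28 + 4 = 32$)
$V = \frac{37}{11}$ ($V = \frac{5 + 32}{5 + 6} = \frac{37}{11} \approx 3.3636$)
$\left(83759 + 61109\right) V = \left(83759 + 61109\right) \frac{37}{11} = 144868 \cdot \frac{37}{11} = \frac{5360116}{11}$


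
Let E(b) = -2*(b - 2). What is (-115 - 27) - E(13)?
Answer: -120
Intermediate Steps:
E(b) = 4 - 2*b (E(b) = -2*(-2 + b) = 4 - 2*b)
(-115 - 27) - E(13) = (-115 - 27) - (4 - 2*13) = -142 - (4 - 26) = -142 - 1*(-22) = -142 + 22 = -120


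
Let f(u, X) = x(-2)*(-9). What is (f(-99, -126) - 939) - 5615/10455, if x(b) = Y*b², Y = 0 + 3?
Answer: -2190400/2091 ≈ -1047.5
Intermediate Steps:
Y = 3
x(b) = 3*b²
f(u, X) = -108 (f(u, X) = (3*(-2)²)*(-9) = (3*4)*(-9) = 12*(-9) = -108)
(f(-99, -126) - 939) - 5615/10455 = (-108 - 939) - 5615/10455 = -1047 - 5615*1/10455 = -1047 - 1123/2091 = -2190400/2091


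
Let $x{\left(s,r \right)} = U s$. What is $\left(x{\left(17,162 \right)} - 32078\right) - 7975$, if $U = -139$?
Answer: $-42416$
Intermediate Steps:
$x{\left(s,r \right)} = - 139 s$
$\left(x{\left(17,162 \right)} - 32078\right) - 7975 = \left(\left(-139\right) 17 - 32078\right) - 7975 = \left(-2363 - 32078\right) - 7975 = -34441 - 7975 = -42416$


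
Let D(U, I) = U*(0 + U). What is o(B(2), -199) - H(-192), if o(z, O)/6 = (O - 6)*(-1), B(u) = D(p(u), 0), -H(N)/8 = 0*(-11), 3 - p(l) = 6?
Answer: 1230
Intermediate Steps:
p(l) = -3 (p(l) = 3 - 1*6 = 3 - 6 = -3)
D(U, I) = U**2 (D(U, I) = U*U = U**2)
H(N) = 0 (H(N) = -0*(-11) = -8*0 = 0)
B(u) = 9 (B(u) = (-3)**2 = 9)
o(z, O) = 36 - 6*O (o(z, O) = 6*((O - 6)*(-1)) = 6*((-6 + O)*(-1)) = 6*(6 - O) = 36 - 6*O)
o(B(2), -199) - H(-192) = (36 - 6*(-199)) - 1*0 = (36 + 1194) + 0 = 1230 + 0 = 1230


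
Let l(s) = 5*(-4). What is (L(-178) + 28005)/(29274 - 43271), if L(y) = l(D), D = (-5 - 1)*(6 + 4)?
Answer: -27985/13997 ≈ -1.9994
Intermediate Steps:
D = -60 (D = -6*10 = -60)
l(s) = -20
L(y) = -20
(L(-178) + 28005)/(29274 - 43271) = (-20 + 28005)/(29274 - 43271) = 27985/(-13997) = 27985*(-1/13997) = -27985/13997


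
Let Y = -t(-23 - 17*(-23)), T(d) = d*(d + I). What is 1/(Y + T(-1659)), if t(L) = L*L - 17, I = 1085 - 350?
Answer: 1/1397509 ≈ 7.1556e-7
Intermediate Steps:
I = 735
T(d) = d*(735 + d) (T(d) = d*(d + 735) = d*(735 + d))
t(L) = -17 + L² (t(L) = L² - 17 = -17 + L²)
Y = -135407 (Y = -(-17 + (-23 - 17*(-23))²) = -(-17 + (-23 + 391)²) = -(-17 + 368²) = -(-17 + 135424) = -1*135407 = -135407)
1/(Y + T(-1659)) = 1/(-135407 - 1659*(735 - 1659)) = 1/(-135407 - 1659*(-924)) = 1/(-135407 + 1532916) = 1/1397509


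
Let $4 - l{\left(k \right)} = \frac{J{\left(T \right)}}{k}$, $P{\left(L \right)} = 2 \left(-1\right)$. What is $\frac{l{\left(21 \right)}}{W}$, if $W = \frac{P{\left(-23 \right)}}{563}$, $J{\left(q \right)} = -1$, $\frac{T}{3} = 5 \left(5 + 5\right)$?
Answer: $- \frac{47855}{42} \approx -1139.4$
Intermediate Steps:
$T = 150$ ($T = 3 \cdot 5 \left(5 + 5\right) = 3 \cdot 5 \cdot 10 = 3 \cdot 50 = 150$)
$P{\left(L \right)} = -2$
$l{\left(k \right)} = 4 + \frac{1}{k}$ ($l{\left(k \right)} = 4 - - \frac{1}{k} = 4 + \frac{1}{k}$)
$W = - \frac{2}{563} \approx -0.0035524$
$\frac{l{\left(21 \right)}}{W} = \frac{4 + \frac{1}{21}}{- \frac{2}{563}} = \left(4 + \frac{1}{21}\right) \left(- \frac{563}{2}\right) = \frac{85}{21} \left(- \frac{563}{2}\right) = - \frac{47855}{42}$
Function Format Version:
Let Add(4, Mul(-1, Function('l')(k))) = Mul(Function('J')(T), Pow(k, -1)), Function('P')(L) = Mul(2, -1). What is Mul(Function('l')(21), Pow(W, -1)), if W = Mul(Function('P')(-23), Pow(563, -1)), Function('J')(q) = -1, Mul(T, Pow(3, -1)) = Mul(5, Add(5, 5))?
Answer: Rational(-47855, 42) ≈ -1139.4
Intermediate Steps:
T = 150 (T = Mul(3, Mul(5, Add(5, 5))) = Mul(3, Mul(5, 10)) = Mul(3, 50) = 150)
Function('P')(L) = -2
Function('l')(k) = Add(4, Pow(k, -1)) (Function('l')(k) = Add(4, Mul(-1, Mul(-1, Pow(k, -1)))) = Add(4, Pow(k, -1)))
W = Rational(-2, 563) (W = Mul(-2, Pow(563, -1)) = Mul(-2, Rational(1, 563)) = Rational(-2, 563) ≈ -0.0035524)
Mul(Function('l')(21), Pow(W, -1)) = Mul(Add(4, Pow(21, -1)), Pow(Rational(-2, 563), -1)) = Mul(Add(4, Rational(1, 21)), Rational(-563, 2)) = Mul(Rational(85, 21), Rational(-563, 2)) = Rational(-47855, 42)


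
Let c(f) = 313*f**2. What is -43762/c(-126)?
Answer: -21881/2484594 ≈ -0.0088067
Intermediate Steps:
-43762/c(-126) = -43762/(313*(-126)**2) = -43762/(313*15876) = -43762/4969188 = -43762*1/4969188 = -21881/2484594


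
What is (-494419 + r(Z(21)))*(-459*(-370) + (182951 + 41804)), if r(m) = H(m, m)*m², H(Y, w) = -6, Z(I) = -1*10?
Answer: -195327072115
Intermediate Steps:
Z(I) = -10
r(m) = -6*m²
(-494419 + r(Z(21)))*(-459*(-370) + (182951 + 41804)) = (-494419 - 6*(-10)²)*(-459*(-370) + (182951 + 41804)) = (-494419 - 6*100)*(169830 + 224755) = (-494419 - 600)*394585 = -495019*394585 = -195327072115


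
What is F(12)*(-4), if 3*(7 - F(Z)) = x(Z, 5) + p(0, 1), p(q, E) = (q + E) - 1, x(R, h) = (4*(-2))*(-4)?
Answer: 44/3 ≈ 14.667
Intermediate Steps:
x(R, h) = 32 (x(R, h) = -8*(-4) = 32)
p(q, E) = -1 + E + q (p(q, E) = (E + q) - 1 = -1 + E + q)
F(Z) = -11/3 (F(Z) = 7 - (32 + (-1 + 1 + 0))/3 = 7 - (32 + 0)/3 = 7 - ⅓*32 = 7 - 32/3 = -11/3)
F(12)*(-4) = -11/3*(-4) = 44/3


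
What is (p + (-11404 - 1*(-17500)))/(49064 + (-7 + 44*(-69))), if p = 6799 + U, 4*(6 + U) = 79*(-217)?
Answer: 34413/184084 ≈ 0.18694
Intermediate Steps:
U = -17167/4 (U = -6 + (79*(-217))/4 = -6 + (¼)*(-17143) = -6 - 17143/4 = -17167/4 ≈ -4291.8)
p = 10029/4 (p = 6799 - 17167/4 = 10029/4 ≈ 2507.3)
(p + (-11404 - 1*(-17500)))/(49064 + (-7 + 44*(-69))) = (10029/4 + (-11404 - 1*(-17500)))/(49064 + (-7 + 44*(-69))) = (10029/4 + (-11404 + 17500))/(49064 + (-7 - 3036)) = (10029/4 + 6096)/(49064 - 3043) = (34413/4)/46021 = (34413/4)*(1/46021) = 34413/184084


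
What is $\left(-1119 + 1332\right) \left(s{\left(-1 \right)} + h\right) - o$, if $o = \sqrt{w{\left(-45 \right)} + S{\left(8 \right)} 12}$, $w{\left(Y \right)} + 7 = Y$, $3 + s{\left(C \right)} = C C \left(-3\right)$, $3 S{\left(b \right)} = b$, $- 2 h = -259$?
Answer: $\frac{52611}{2} - 2 i \sqrt{5} \approx 26306.0 - 4.4721 i$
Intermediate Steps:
$h = \frac{259}{2}$ ($h = \left(- \frac{1}{2}\right) \left(-259\right) = \frac{259}{2} \approx 129.5$)
$S{\left(b \right)} = \frac{b}{3}$
$s{\left(C \right)} = -3 - 3 C^{2}$ ($s{\left(C \right)} = -3 + C C \left(-3\right) = -3 + C^{2} \left(-3\right) = -3 - 3 C^{2}$)
$w{\left(Y \right)} = -7 + Y$
$o = 2 i \sqrt{5}$ ($o = \sqrt{\left(-7 - 45\right) + \frac{1}{3} \cdot 8 \cdot 12} = \sqrt{-52 + \frac{8}{3} \cdot 12} = \sqrt{-52 + 32} = \sqrt{-20} = 2 i \sqrt{5} \approx 4.4721 i$)
$\left(-1119 + 1332\right) \left(s{\left(-1 \right)} + h\right) - o = \left(-1119 + 1332\right) \left(\left(-3 - 3 \left(-1\right)^{2}\right) + \frac{259}{2}\right) - 2 i \sqrt{5} = 213 \left(\left(-3 - 3\right) + \frac{259}{2}\right) - 2 i \sqrt{5} = 213 \left(-6 + \frac{259}{2}\right) - 2 i \sqrt{5} = 213 \cdot \frac{247}{2} - 2 i \sqrt{5} = \frac{52611}{2} - 2 i \sqrt{5}$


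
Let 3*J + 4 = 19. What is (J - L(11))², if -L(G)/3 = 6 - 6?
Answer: 25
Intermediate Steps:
J = 5 (J = -4/3 + (⅓)*19 = -4/3 + 19/3 = 5)
L(G) = 0 (L(G) = -3*(6 - 6) = -3*0 = 0)
(J - L(11))² = (5 - 1*0)² = (5 + 0)² = 5² = 25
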